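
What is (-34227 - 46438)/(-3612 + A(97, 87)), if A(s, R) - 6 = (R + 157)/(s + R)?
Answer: 57086/2551 ≈ 22.378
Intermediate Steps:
A(s, R) = 6 + (157 + R)/(R + s) (A(s, R) = 6 + (R + 157)/(s + R) = 6 + (157 + R)/(R + s))
(-34227 - 46438)/(-3612 + A(97, 87)) = (-34227 - 46438)/(-3612 + (157 + 6*97 + 7*87)/(87 + 97)) = -80665/(-3612 + (157 + 582 + 609)/184) = -80665/(-3612 + (1/184)*1348) = -80665/(-3612 + 337/46) = -80665/(-165815/46) = -80665*(-46/165815) = 57086/2551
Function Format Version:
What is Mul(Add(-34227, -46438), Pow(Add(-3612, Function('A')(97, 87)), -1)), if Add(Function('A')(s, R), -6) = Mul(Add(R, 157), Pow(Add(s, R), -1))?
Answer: Rational(57086, 2551) ≈ 22.378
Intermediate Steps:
Function('A')(s, R) = Add(6, Mul(Pow(Add(R, s), -1), Add(157, R))) (Function('A')(s, R) = Add(6, Mul(Add(R, 157), Pow(Add(s, R), -1))) = Add(6, Mul(Add(157, R), Pow(Add(R, s), -1))) = Add(6, Mul(Pow(Add(R, s), -1), Add(157, R))))
Mul(Add(-34227, -46438), Pow(Add(-3612, Function('A')(97, 87)), -1)) = Mul(Add(-34227, -46438), Pow(Add(-3612, Mul(Pow(Add(87, 97), -1), Add(157, Mul(6, 97), Mul(7, 87)))), -1)) = Mul(-80665, Pow(Add(-3612, Mul(Pow(184, -1), Add(157, 582, 609))), -1)) = Mul(-80665, Pow(Add(-3612, Mul(Rational(1, 184), 1348)), -1)) = Mul(-80665, Pow(Add(-3612, Rational(337, 46)), -1)) = Mul(-80665, Pow(Rational(-165815, 46), -1)) = Mul(-80665, Rational(-46, 165815)) = Rational(57086, 2551)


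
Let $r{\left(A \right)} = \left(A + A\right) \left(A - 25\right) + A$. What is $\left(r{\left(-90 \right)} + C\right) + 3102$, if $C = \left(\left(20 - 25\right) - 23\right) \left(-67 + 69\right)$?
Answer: $23656$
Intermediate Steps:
$C = -56$ ($C = \left(-5 - 23\right) 2 = \left(-28\right) 2 = -56$)
$r{\left(A \right)} = A + 2 A \left(-25 + A\right)$ ($r{\left(A \right)} = 2 A \left(-25 + A\right) + A = A + 2 A \left(-25 + A\right)$)
$\left(r{\left(-90 \right)} + C\right) + 3102 = \left(- 90 \left(-49 + 2 \left(-90\right)\right) - 56\right) + 3102 = \left(- 90 \left(-49 - 180\right) - 56\right) + 3102 = \left(\left(-90\right) \left(-229\right) - 56\right) + 3102 = \left(20610 - 56\right) + 3102 = 20554 + 3102 = 23656$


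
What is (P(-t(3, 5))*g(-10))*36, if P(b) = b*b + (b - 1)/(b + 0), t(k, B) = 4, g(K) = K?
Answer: -6210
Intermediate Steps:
P(b) = b**2 + (-1 + b)/b
(P(-t(3, 5))*g(-10))*36 = (((-1 - 1*4 + (-1*4)**3)/((-1*4)))*(-10))*36 = (((-1 - 4 + (-4)**3)/(-4))*(-10))*36 = (-(-1 - 4 - 64)/4*(-10))*36 = (-1/4*(-69)*(-10))*36 = ((69/4)*(-10))*36 = -345/2*36 = -6210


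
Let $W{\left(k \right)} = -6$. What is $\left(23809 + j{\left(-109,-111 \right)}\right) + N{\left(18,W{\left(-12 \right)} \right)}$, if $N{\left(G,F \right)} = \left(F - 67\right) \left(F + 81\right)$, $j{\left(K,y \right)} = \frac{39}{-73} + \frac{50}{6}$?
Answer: $\frac{4016854}{219} \approx 18342.0$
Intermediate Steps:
$j{\left(K,y \right)} = \frac{1708}{219}$ ($j{\left(K,y \right)} = 39 \left(- \frac{1}{73}\right) + 50 \cdot \frac{1}{6} = - \frac{39}{73} + \frac{25}{3} = \frac{1708}{219}$)
$N{\left(G,F \right)} = \left(-67 + F\right) \left(81 + F\right)$
$\left(23809 + j{\left(-109,-111 \right)}\right) + N{\left(18,W{\left(-12 \right)} \right)} = \left(23809 + \frac{1708}{219}\right) + \left(-5427 + \left(-6\right)^{2} + 14 \left(-6\right)\right) = \frac{5215879}{219} - 5475 = \frac{4016854}{219}$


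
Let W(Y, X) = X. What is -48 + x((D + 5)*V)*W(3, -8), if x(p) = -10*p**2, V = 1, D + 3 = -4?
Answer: 272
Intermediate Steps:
D = -7 (D = -3 - 4 = -7)
-48 + x((D + 5)*V)*W(3, -8) = -48 - 10*(-7 + 5)**2*(-8) = -48 - 10*(-2*1)**2*(-8) = -48 - 10*(-2)**2*(-8) = -48 - 10*4*(-8) = -48 - 40*(-8) = -48 + 320 = 272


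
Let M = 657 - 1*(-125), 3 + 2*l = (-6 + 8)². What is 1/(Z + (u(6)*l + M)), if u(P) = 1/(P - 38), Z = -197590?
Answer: -64/12595713 ≈ -5.0811e-6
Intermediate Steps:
l = ½ (l = -3/2 + (-6 + 8)²/2 = -3/2 + (½)*2² = -3/2 + (½)*4 = -3/2 + 2 = ½ ≈ 0.50000)
u(P) = 1/(-38 + P)
M = 782 (M = 657 + 125 = 782)
1/(Z + (u(6)*l + M)) = 1/(-197590 + ((½)/(-38 + 6) + 782)) = 1/(-197590 + ((½)/(-32) + 782)) = 1/(-197590 + (-1/32*½ + 782)) = 1/(-197590 + (-1/64 + 782)) = 1/(-197590 + 50047/64) = 1/(-12595713/64) = -64/12595713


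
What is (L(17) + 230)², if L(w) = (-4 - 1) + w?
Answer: 58564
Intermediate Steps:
L(w) = -5 + w
(L(17) + 230)² = ((-5 + 17) + 230)² = (12 + 230)² = 242² = 58564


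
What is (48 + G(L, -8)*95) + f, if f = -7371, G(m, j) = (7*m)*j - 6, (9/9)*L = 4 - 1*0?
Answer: -29173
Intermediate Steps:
L = 4 (L = 4 - 1*0 = 4 + 0 = 4)
G(m, j) = -6 + 7*j*m (G(m, j) = 7*j*m - 6 = -6 + 7*j*m)
(48 + G(L, -8)*95) + f = (48 + (-6 + 7*(-8)*4)*95) - 7371 = (48 + (-6 - 224)*95) - 7371 = (48 - 230*95) - 7371 = (48 - 21850) - 7371 = -21802 - 7371 = -29173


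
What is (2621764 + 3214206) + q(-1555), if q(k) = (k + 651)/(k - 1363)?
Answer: 8514680682/1459 ≈ 5.8360e+6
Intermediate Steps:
q(k) = (651 + k)/(-1363 + k)
(2621764 + 3214206) + q(-1555) = (2621764 + 3214206) + (651 - 1555)/(-1363 - 1555) = 5835970 - 904/(-2918) = 5835970 - 1/2918*(-904) = 5835970 + 452/1459 = 8514680682/1459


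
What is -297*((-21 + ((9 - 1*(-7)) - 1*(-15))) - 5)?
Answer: -1485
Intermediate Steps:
-297*((-21 + ((9 - 1*(-7)) - 1*(-15))) - 5) = -297*((-21 + ((9 + 7) + 15)) - 5) = -297*((-21 + (16 + 15)) - 5) = -297*((-21 + 31) - 5) = -297*(10 - 5) = -297*5 = -1485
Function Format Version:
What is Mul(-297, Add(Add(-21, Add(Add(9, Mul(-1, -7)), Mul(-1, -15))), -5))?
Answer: -1485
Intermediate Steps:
Mul(-297, Add(Add(-21, Add(Add(9, Mul(-1, -7)), Mul(-1, -15))), -5)) = Mul(-297, Add(Add(-21, Add(Add(9, 7), 15)), -5)) = Mul(-297, Add(Add(-21, Add(16, 15)), -5)) = Mul(-297, Add(Add(-21, 31), -5)) = Mul(-297, Add(10, -5)) = Mul(-297, 5) = -1485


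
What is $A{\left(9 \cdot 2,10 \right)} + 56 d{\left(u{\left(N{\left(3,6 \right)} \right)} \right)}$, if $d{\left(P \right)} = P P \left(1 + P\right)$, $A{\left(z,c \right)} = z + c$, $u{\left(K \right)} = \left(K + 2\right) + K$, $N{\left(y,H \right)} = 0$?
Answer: $700$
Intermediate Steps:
$u{\left(K \right)} = 2 + 2 K$ ($u{\left(K \right)} = \left(2 + K\right) + K = 2 + 2 K$)
$A{\left(z,c \right)} = c + z$
$d{\left(P \right)} = P^{2} \left(1 + P\right)$
$A{\left(9 \cdot 2,10 \right)} + 56 d{\left(u{\left(N{\left(3,6 \right)} \right)} \right)} = \left(10 + 9 \cdot 2\right) + 56 \left(2 + 2 \cdot 0\right)^{2} \left(1 + \left(2 + 2 \cdot 0\right)\right) = \left(10 + 18\right) + 56 \left(2 + 0\right)^{2} \left(1 + \left(2 + 0\right)\right) = 28 + 56 \cdot 2^{2} \left(1 + 2\right) = 28 + 56 \cdot 4 \cdot 3 = 28 + 56 \cdot 12 = 28 + 672 = 700$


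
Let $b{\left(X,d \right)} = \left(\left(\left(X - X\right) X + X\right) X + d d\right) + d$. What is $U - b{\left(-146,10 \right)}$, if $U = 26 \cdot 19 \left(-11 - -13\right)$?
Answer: $-20438$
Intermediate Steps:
$b{\left(X,d \right)} = d + X^{2} + d^{2}$ ($b{\left(X,d \right)} = \left(\left(0 X + X\right) X + d^{2}\right) + d = \left(\left(0 + X\right) X + d^{2}\right) + d = \left(X X + d^{2}\right) + d = \left(X^{2} + d^{2}\right) + d = d + X^{2} + d^{2}$)
$U = 988$ ($U = 494 \left(-11 + 13\right) = 494 \cdot 2 = 988$)
$U - b{\left(-146,10 \right)} = 988 - \left(10 + \left(-146\right)^{2} + 10^{2}\right) = 988 - \left(10 + 21316 + 100\right) = 988 - 21426 = -20438$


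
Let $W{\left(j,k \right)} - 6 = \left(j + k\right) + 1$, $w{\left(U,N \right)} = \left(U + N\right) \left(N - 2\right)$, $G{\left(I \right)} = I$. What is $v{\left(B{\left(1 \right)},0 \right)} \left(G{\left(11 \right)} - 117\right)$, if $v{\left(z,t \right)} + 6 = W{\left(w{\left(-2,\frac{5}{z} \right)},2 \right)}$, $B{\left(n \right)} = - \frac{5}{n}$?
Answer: $-1272$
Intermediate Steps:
$w{\left(U,N \right)} = \left(-2 + N\right) \left(N + U\right)$ ($w{\left(U,N \right)} = \left(N + U\right) \left(-2 + N\right) = \left(-2 + N\right) \left(N + U\right)$)
$W{\left(j,k \right)} = 7 + j + k$ ($W{\left(j,k \right)} = 6 + \left(\left(j + k\right) + 1\right) = 6 + \left(1 + j + k\right) = 7 + j + k$)
$v{\left(z,t \right)} = 7 - \frac{20}{z} + \frac{25}{z^{2}}$ ($v{\left(z,t \right)} = -6 + \left(7 + \left(\left(\frac{5}{z}\right)^{2} - 2 \frac{5}{z} - -4 + \frac{5}{z} \left(-2\right)\right) + 2\right) = -6 + \left(7 + \left(\frac{25}{z^{2}} - \frac{10}{z} + 4 - \frac{10}{z}\right) + 2\right) = -6 + \left(7 + \left(4 - \frac{20}{z} + \frac{25}{z^{2}}\right) + 2\right) = -6 + \left(13 - \frac{20}{z} + \frac{25}{z^{2}}\right) = 7 - \frac{20}{z} + \frac{25}{z^{2}}$)
$v{\left(B{\left(1 \right)},0 \right)} \left(G{\left(11 \right)} - 117\right) = \left(7 - \frac{20}{\left(-5\right) 1^{-1}} + \frac{25}{25}\right) \left(11 - 117\right) = \left(7 - \frac{20}{\left(-5\right) 1} + \frac{25}{25}\right) \left(-106\right) = \left(7 - \frac{20}{-5} + \frac{25}{25}\right) \left(-106\right) = \left(7 - -4 + 25 \cdot \frac{1}{25}\right) \left(-106\right) = \left(7 + 4 + 1\right) \left(-106\right) = 12 \left(-106\right) = -1272$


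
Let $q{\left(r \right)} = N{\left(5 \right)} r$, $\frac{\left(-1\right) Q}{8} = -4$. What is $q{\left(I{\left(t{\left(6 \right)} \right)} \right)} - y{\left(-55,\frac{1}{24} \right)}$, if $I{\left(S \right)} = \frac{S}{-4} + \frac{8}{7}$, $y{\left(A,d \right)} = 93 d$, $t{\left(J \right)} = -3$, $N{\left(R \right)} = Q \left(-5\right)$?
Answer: $- \frac{17177}{56} \approx -306.73$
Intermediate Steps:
$Q = 32$ ($Q = \left(-8\right) \left(-4\right) = 32$)
$N{\left(R \right)} = -160$ ($N{\left(R \right)} = 32 \left(-5\right) = -160$)
$I{\left(S \right)} = \frac{8}{7} - \frac{S}{4}$ ($I{\left(S \right)} = S \left(- \frac{1}{4}\right) + 8 \cdot \frac{1}{7} = - \frac{S}{4} + \frac{8}{7} = \frac{8}{7} - \frac{S}{4}$)
$q{\left(r \right)} = - 160 r$
$q{\left(I{\left(t{\left(6 \right)} \right)} \right)} - y{\left(-55,\frac{1}{24} \right)} = - 160 \left(\frac{8}{7} - - \frac{3}{4}\right) - \frac{93}{24} = - 160 \left(\frac{8}{7} + \frac{3}{4}\right) - 93 \cdot \frac{1}{24} = \left(-160\right) \frac{53}{28} - \frac{31}{8} = - \frac{2120}{7} - \frac{31}{8} = - \frac{17177}{56}$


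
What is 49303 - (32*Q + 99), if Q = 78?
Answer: 46708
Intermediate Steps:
49303 - (32*Q + 99) = 49303 - (32*78 + 99) = 49303 - (2496 + 99) = 49303 - 1*2595 = 49303 - 2595 = 46708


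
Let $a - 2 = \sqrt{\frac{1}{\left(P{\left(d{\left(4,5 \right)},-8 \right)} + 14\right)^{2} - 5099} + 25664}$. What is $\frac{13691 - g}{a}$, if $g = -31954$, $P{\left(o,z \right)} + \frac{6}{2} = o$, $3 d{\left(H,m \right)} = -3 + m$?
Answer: $- \frac{4077559140}{1146129551} + \frac{45645 \sqrt{51201002731190}}{1146129551} \approx 281.41$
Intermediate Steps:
$d{\left(H,m \right)} = -1 + \frac{m}{3}$ ($d{\left(H,m \right)} = \frac{-3 + m}{3} = -1 + \frac{m}{3}$)
$P{\left(o,z \right)} = -3 + o$
$a = 2 + \frac{\sqrt{51201002731190}}{44666}$ ($a = 2 + \sqrt{\frac{1}{\left(\left(-3 + \left(-1 + \frac{1}{3} \cdot 5\right)\right) + 14\right)^{2} - 5099} + 25664} = 2 + \sqrt{\frac{1}{\left(\left(-3 + \left(-1 + \frac{5}{3}\right)\right) + 14\right)^{2} - 5099} + 25664} = 2 + \sqrt{\frac{1}{\left(\left(-3 + \frac{2}{3}\right) + 14\right)^{2} - 5099} + 25664} = 2 + \sqrt{\frac{1}{\left(- \frac{7}{3} + 14\right)^{2} - 5099} + 25664} = 2 + \sqrt{\frac{1}{\left(\frac{35}{3}\right)^{2} - 5099} + 25664} = 2 + \sqrt{\frac{1}{\frac{1225}{9} - 5099} + 25664} = 2 + \sqrt{\frac{1}{- \frac{44666}{9}} + 25664} = 2 + \sqrt{- \frac{9}{44666} + 25664} = 2 + \sqrt{\frac{1146308215}{44666}} = 2 + \frac{\sqrt{51201002731190}}{44666} \approx 162.2$)
$\frac{13691 - g}{a} = \frac{13691 - -31954}{2 + \frac{\sqrt{51201002731190}}{44666}} = \frac{13691 + 31954}{2 + \frac{\sqrt{51201002731190}}{44666}} = \frac{45645}{2 + \frac{\sqrt{51201002731190}}{44666}}$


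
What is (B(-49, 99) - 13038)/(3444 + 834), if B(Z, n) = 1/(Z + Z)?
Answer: -1277725/419244 ≈ -3.0477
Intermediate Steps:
B(Z, n) = 1/(2*Z)
(B(-49, 99) - 13038)/(3444 + 834) = ((½)/(-49) - 13038)/(3444 + 834) = ((½)*(-1/49) - 13038)/4278 = (-1/98 - 13038)*(1/4278) = -1277725/98*1/4278 = -1277725/419244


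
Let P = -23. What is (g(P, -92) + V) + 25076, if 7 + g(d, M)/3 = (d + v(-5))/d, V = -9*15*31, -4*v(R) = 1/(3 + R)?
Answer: 3840629/184 ≈ 20873.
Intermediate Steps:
v(R) = -1/(4*(3 + R))
V = -4185 (V = -135*31 = -4185)
g(d, M) = -21 + 3*(1/8 + d)/d (g(d, M) = -21 + 3*((d - 1/(12 + 4*(-5)))/d) = -21 + 3*((d - 1/(12 - 20))/d) = -21 + 3*((d - 1/(-8))/d) = -21 + 3*((d - 1*(-1/8))/d) = -21 + 3*((d + 1/8)/d) = -21 + 3*((1/8 + d)/d) = -21 + 3*(1/8 + d)/d)
(g(P, -92) + V) + 25076 = ((-18 + (3/8)/(-23)) - 4185) + 25076 = ((-18 + (3/8)*(-1/23)) - 4185) + 25076 = ((-18 - 3/184) - 4185) + 25076 = (-3315/184 - 4185) + 25076 = -773355/184 + 25076 = 3840629/184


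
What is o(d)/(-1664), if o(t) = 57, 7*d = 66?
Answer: -57/1664 ≈ -0.034255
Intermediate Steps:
d = 66/7 (d = (⅐)*66 = 66/7 ≈ 9.4286)
o(d)/(-1664) = 57/(-1664) = 57*(-1/1664) = -57/1664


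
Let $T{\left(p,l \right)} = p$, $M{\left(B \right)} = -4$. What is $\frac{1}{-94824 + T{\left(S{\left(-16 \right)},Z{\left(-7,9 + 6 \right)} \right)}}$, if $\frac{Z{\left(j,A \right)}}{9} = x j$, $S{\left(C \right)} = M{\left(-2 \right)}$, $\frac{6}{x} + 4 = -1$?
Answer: $- \frac{1}{94828} \approx -1.0545 \cdot 10^{-5}$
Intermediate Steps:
$x = - \frac{6}{5}$ ($x = \frac{6}{-4 - 1} = \frac{6}{-5} = 6 \left(- \frac{1}{5}\right) = - \frac{6}{5} \approx -1.2$)
$S{\left(C \right)} = -4$
$Z{\left(j,A \right)} = - \frac{54 j}{5}$ ($Z{\left(j,A \right)} = 9 \left(- \frac{6 j}{5}\right) = - \frac{54 j}{5}$)
$\frac{1}{-94824 + T{\left(S{\left(-16 \right)},Z{\left(-7,9 + 6 \right)} \right)}} = \frac{1}{-94824 - 4} = \frac{1}{-94828} = - \frac{1}{94828}$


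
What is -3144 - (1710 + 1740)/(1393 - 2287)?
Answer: -467881/149 ≈ -3140.1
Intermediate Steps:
-3144 - (1710 + 1740)/(1393 - 2287) = -3144 - 3450/(-894) = -3144 - 3450*(-1)/894 = -3144 - 1*(-575/149) = -3144 + 575/149 = -467881/149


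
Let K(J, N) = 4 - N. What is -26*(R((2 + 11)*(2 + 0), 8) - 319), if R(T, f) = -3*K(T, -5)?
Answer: 8996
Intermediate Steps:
R(T, f) = -27 (R(T, f) = -3*(4 - 1*(-5)) = -3*(4 + 5) = -3*9 = -27)
-26*(R((2 + 11)*(2 + 0), 8) - 319) = -26*(-27 - 319) = -26*(-346) = 8996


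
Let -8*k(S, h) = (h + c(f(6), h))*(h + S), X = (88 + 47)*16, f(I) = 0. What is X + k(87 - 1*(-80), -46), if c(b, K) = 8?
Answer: 10939/4 ≈ 2734.8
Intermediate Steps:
X = 2160 (X = 135*16 = 2160)
k(S, h) = -(8 + h)*(S + h)/8 (k(S, h) = -(h + 8)*(h + S)/8 = -(8 + h)*(S + h)/8)
X + k(87 - 1*(-80), -46) = 2160 + (-(87 - 1*(-80)) - 1*(-46) - ⅛*(-46)² - ⅛*(87 - 1*(-80))*(-46)) = 2160 + (-(87 + 80) + 46 - ⅛*2116 - ⅛*(87 + 80)*(-46)) = 2160 + (-1*167 + 46 - 529/2 - ⅛*167*(-46)) = 2160 + (-167 + 46 - 529/2 + 3841/4) = 2160 + 2299/4 = 10939/4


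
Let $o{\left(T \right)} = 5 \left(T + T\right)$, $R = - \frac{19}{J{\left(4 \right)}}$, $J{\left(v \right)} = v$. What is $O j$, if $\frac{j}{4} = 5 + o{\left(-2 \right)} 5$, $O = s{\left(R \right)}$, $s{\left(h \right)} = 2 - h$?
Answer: $-2565$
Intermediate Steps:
$R = - \frac{19}{4} \approx -4.75$
$o{\left(T \right)} = 10 T$ ($o{\left(T \right)} = 5 \cdot 2 T = 10 T$)
$O = \frac{27}{4}$ ($O = 2 - - \frac{19}{4} = 2 + \frac{19}{4} = \frac{27}{4} \approx 6.75$)
$j = -380$ ($j = 4 \left(5 + 10 \left(-2\right) 5\right) = 4 \left(5 - 100\right) = 4 \left(-95\right) = -380$)
$O j = \frac{27}{4} \left(-380\right) = -2565$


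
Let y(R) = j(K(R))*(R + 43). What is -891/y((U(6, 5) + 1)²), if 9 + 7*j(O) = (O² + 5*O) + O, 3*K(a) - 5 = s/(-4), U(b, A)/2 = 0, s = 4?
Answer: -729/4 ≈ -182.25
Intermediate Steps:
U(b, A) = 0 (U(b, A) = 2*0 = 0)
K(a) = 4/3 (K(a) = 5/3 + (4/(-4))/3 = 5/3 + (4*(-¼))/3 = 5/3 + (⅓)*(-1) = 5/3 - ⅓ = 4/3)
j(O) = -9/7 + O²/7 + 6*O/7 (j(O) = -9/7 + ((O² + 5*O) + O)/7 = -9/7 + (O² + 6*O)/7 = -9/7 + (O²/7 + 6*O/7) = -9/7 + O²/7 + 6*O/7)
y(R) = 43/9 + R/9 (y(R) = (-9/7 + (4/3)²/7 + (6/7)*(4/3))*(R + 43) = (-9/7 + (⅐)*(16/9) + 8/7)*(43 + R) = (-9/7 + 16/63 + 8/7)*(43 + R) = (43 + R)/9 = 43/9 + R/9)
-891/y((U(6, 5) + 1)²) = -891/(43/9 + (0 + 1)²/9) = -891/(43/9 + (⅑)*1²) = -891/(43/9 + (⅑)*1) = -891/(43/9 + ⅑) = -891/44/9 = -891*9/44 = -729/4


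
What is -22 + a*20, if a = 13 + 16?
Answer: 558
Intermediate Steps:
a = 29
-22 + a*20 = -22 + 29*20 = -22 + 580 = 558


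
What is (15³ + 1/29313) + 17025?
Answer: 597985201/29313 ≈ 20400.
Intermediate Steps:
(15³ + 1/29313) + 17025 = (3375 + 1/29313) + 17025 = 98931376/29313 + 17025 = 597985201/29313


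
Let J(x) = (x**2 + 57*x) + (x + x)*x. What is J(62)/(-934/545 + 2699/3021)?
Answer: -24805340370/1350659 ≈ -18365.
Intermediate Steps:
J(x) = 3*x**2 + 57*x (J(x) = (x**2 + 57*x) + (2*x)*x = (x**2 + 57*x) + 2*x**2 = 3*x**2 + 57*x)
J(62)/(-934/545 + 2699/3021) = (3*62*(19 + 62))/(-934/545 + 2699/3021) = (3*62*81)/(-934*1/545 + 2699*(1/3021)) = 15066/(-934/545 + 2699/3021) = 15066/(-1350659/1646445) = 15066*(-1646445/1350659) = -24805340370/1350659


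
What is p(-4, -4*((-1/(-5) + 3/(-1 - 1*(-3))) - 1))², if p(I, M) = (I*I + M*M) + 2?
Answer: 417316/625 ≈ 667.71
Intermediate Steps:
p(I, M) = 2 + I² + M² (p(I, M) = (I² + M²) + 2 = 2 + I² + M²)
p(-4, -4*((-1/(-5) + 3/(-1 - 1*(-3))) - 1))² = (2 + (-4)² + (-4*((-1/(-5) + 3/(-1 - 1*(-3))) - 1))²)² = (2 + 16 + (-4*((-1*(-⅕) + 3/(-1 + 3)) - 1))²)² = (2 + 16 + (-4*((⅕ + 3/2) - 1))²)² = (2 + 16 + (-4*(17/10 - 1))²)² = (2 + 16 + (-4*7/10)²)² = (2 + 16 + (-14/5)²)² = (2 + 16 + 196/25)² = (646/25)² = 417316/625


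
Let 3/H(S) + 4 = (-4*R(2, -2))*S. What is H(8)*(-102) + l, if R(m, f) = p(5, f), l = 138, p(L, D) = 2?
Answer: 285/2 ≈ 142.50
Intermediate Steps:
R(m, f) = 2
H(S) = 3/(-4 - 8*S) (H(S) = 3/(-4 + (-4*2)*S) = 3/(-4 - 8*S))
H(8)*(-102) + l = -3/(4 + 8*8)*(-102) + 138 = -3/(4 + 64)*(-102) + 138 = -3/68*(-102) + 138 = 9/2 + 138 = 285/2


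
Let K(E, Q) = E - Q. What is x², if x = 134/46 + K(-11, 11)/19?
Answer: 588289/190969 ≈ 3.0805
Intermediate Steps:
x = 767/437 (x = 134/46 + (-11 - 1*11)/19 = 134*(1/46) + (-11 - 11)*(1/19) = 67/23 - 22*1/19 = 67/23 - 22/19 = 767/437 ≈ 1.7551)
x² = (767/437)² = 588289/190969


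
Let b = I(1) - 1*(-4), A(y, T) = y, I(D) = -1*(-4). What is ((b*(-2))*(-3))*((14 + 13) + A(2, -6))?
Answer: 1392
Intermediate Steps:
I(D) = 4
b = 8 (b = 4 - 1*(-4) = 4 + 4 = 8)
((b*(-2))*(-3))*((14 + 13) + A(2, -6)) = ((8*(-2))*(-3))*((14 + 13) + 2) = (-16*(-3))*(27 + 2) = 48*29 = 1392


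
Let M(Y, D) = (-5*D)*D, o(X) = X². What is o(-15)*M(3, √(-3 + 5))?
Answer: -2250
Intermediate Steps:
M(Y, D) = -5*D²
o(-15)*M(3, √(-3 + 5)) = (-15)²*(-5*(√(-3 + 5))²) = 225*(-5*(√2)²) = 225*(-5*2) = 225*(-10) = -2250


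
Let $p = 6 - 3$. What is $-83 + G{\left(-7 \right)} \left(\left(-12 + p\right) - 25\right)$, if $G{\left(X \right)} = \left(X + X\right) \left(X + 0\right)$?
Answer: $-3415$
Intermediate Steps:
$G{\left(X \right)} = 2 X^{2}$ ($G{\left(X \right)} = 2 X X = 2 X^{2}$)
$p = 3$ ($p = 6 - 3 = 3$)
$-83 + G{\left(-7 \right)} \left(\left(-12 + p\right) - 25\right) = -83 + 2 \left(-7\right)^{2} \left(\left(-12 + 3\right) - 25\right) = -83 + 2 \cdot 49 \left(-9 - 25\right) = -83 + 98 \left(-34\right) = -83 - 3332 = -3415$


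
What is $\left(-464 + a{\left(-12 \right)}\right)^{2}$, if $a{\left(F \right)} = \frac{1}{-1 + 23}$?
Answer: $\frac{104182849}{484} \approx 2.1525 \cdot 10^{5}$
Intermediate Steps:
$a{\left(F \right)} = \frac{1}{22}$
$\left(-464 + a{\left(-12 \right)}\right)^{2} = \left(-464 + \frac{1}{22}\right)^{2} = \left(- \frac{10207}{22}\right)^{2} = \frac{104182849}{484}$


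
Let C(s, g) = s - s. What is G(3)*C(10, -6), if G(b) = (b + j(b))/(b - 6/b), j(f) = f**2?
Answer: 0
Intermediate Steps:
C(s, g) = 0
G(b) = (b + b**2)/(b - 6/b)
G(3)*C(10, -6) = (3**2*(1 + 3)/(-6 + 3**2))*0 = (9*4/(-6 + 9))*0 = (9*4/3)*0 = (9*(1/3)*4)*0 = 12*0 = 0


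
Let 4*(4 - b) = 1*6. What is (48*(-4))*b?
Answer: -480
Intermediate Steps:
b = 5/2 (b = 4 - 6/4 = 4 - 1/4*6 = 4 - 3/2 = 5/2 ≈ 2.5000)
(48*(-4))*b = (48*(-4))*(5/2) = -192*5/2 = -480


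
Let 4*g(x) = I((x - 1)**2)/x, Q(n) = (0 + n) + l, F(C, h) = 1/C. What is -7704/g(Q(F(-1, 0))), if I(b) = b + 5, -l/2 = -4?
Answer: -215712/41 ≈ -5261.3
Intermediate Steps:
l = 8 (l = -2*(-4) = 8)
I(b) = 5 + b
Q(n) = 8 + n (Q(n) = (0 + n) + 8 = n + 8 = 8 + n)
g(x) = (5 + (-1 + x)**2)/(4*x) (g(x) = ((5 + (x - 1)**2)/x)/4 = ((5 + (-1 + x)**2)/x)/4 = (5 + (-1 + x)**2)/(4*x))
-7704/g(Q(F(-1, 0))) = -7704*4*(8 + 1/(-1))/(5 + (-1 + (8 + 1/(-1)))**2) = -7704*4*(8 - 1)/(5 + (-1 + (8 - 1))**2) = -7704*28/(5 + (-1 + 7)**2) = -7704*28/(5 + 6**2) = -7704*28/(5 + 36) = -7704/((1/4)*(1/7)*41) = -7704/41/28 = -7704*28/41 = -215712/41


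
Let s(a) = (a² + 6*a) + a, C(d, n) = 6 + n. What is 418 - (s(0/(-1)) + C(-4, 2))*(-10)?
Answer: 498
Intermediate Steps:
s(a) = a² + 7*a
418 - (s(0/(-1)) + C(-4, 2))*(-10) = 418 - ((0/(-1))*(7 + 0/(-1)) + (6 + 2))*(-10) = 418 - ((0*(-1))*(7 + 0*(-1)) + 8)*(-10) = 418 - (0*(7 + 0) + 8)*(-10) = 418 - (0*7 + 8)*(-10) = 418 - (0 + 8)*(-10) = 418 - 8*(-10) = 418 - 1*(-80) = 418 + 80 = 498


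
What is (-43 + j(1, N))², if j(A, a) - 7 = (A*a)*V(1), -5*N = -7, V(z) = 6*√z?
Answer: 19044/25 ≈ 761.76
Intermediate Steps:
N = 7/5 (N = -⅕*(-7) = 7/5 ≈ 1.4000)
j(A, a) = 7 + 6*A*a (j(A, a) = 7 + (A*a)*(6*√1) = 7 + (A*a)*(6*1) = 7 + (A*a)*6 = 7 + 6*A*a)
(-43 + j(1, N))² = (-43 + (7 + 6*1*(7/5)))² = (-43 + (7 + 42/5))² = (-43 + 77/5)² = (-138/5)² = 19044/25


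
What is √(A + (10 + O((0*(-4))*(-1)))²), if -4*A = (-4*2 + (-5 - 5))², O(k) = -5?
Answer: 2*I*√14 ≈ 7.4833*I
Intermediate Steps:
A = -81 (A = -(-4*2 + (-5 - 5))²/4 = -(-8 - 10)²/4 = -¼*(-18)² = -¼*324 = -81)
√(A + (10 + O((0*(-4))*(-1)))²) = √(-81 + (10 - 5)²) = √(-81 + 5²) = √(-81 + 25) = √(-56) = 2*I*√14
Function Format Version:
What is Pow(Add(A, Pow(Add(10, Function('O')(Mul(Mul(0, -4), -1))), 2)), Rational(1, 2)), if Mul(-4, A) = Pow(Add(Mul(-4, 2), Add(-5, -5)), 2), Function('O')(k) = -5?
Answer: Mul(2, I, Pow(14, Rational(1, 2))) ≈ Mul(7.4833, I)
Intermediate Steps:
A = -81 (A = Mul(Rational(-1, 4), Pow(Add(Mul(-4, 2), Add(-5, -5)), 2)) = Mul(Rational(-1, 4), Pow(Add(-8, -10), 2)) = Mul(Rational(-1, 4), Pow(-18, 2)) = Mul(Rational(-1, 4), 324) = -81)
Pow(Add(A, Pow(Add(10, Function('O')(Mul(Mul(0, -4), -1))), 2)), Rational(1, 2)) = Pow(Add(-81, Pow(Add(10, -5), 2)), Rational(1, 2)) = Pow(Add(-81, Pow(5, 2)), Rational(1, 2)) = Pow(Add(-81, 25), Rational(1, 2)) = Pow(-56, Rational(1, 2)) = Mul(2, I, Pow(14, Rational(1, 2)))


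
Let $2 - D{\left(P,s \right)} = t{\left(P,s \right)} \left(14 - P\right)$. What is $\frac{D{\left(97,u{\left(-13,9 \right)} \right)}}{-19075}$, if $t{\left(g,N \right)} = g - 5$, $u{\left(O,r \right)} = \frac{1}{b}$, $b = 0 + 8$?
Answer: $- \frac{7638}{19075} \approx -0.40042$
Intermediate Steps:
$b = 8$
$u{\left(O,r \right)} = \frac{1}{8}$
$t{\left(g,N \right)} = -5 + g$ ($t{\left(g,N \right)} = g - 5 = -5 + g$)
$D{\left(P,s \right)} = 2 - \left(-5 + P\right) \left(14 - P\right)$
$\frac{D{\left(97,u{\left(-13,9 \right)} \right)}}{-19075} = \frac{72 + 97^{2} - 1843}{-19075} = \left(72 + 9409 - 1843\right) \left(- \frac{1}{19075}\right) = 7638 \left(- \frac{1}{19075}\right) = - \frac{7638}{19075}$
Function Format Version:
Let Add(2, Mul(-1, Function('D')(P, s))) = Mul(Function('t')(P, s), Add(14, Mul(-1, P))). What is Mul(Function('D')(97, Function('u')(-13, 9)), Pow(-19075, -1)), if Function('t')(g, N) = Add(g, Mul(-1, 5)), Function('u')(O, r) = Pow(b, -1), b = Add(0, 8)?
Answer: Rational(-7638, 19075) ≈ -0.40042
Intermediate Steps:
b = 8
Function('u')(O, r) = Rational(1, 8) (Function('u')(O, r) = Pow(8, -1) = Rational(1, 8))
Function('t')(g, N) = Add(-5, g) (Function('t')(g, N) = Add(g, -5) = Add(-5, g))
Function('D')(P, s) = Add(2, Mul(-1, Add(-5, P), Add(14, Mul(-1, P)))) (Function('D')(P, s) = Add(2, Mul(-1, Mul(Add(-5, P), Add(14, Mul(-1, P))))) = Add(2, Mul(-1, Add(-5, P), Add(14, Mul(-1, P)))))
Mul(Function('D')(97, Function('u')(-13, 9)), Pow(-19075, -1)) = Mul(Add(72, Pow(97, 2), Mul(-19, 97)), Pow(-19075, -1)) = Mul(Add(72, 9409, -1843), Rational(-1, 19075)) = Mul(7638, Rational(-1, 19075)) = Rational(-7638, 19075)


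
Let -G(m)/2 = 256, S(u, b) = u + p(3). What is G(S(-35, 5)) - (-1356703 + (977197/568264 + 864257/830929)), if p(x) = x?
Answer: 640374507135786035/472187037256 ≈ 1.3562e+6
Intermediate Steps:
S(u, b) = 3 + u (S(u, b) = u + 3 = 3 + u)
G(m) = -512 (G(m) = -2*256 = -512)
G(S(-35, 5)) - (-1356703 + (977197/568264 + 864257/830929)) = -512 - (-1356703 + (977197/568264 + 864257/830929)) = -512 - (-1356703 + 1303107465861/472187037256) = -512 - 1*(-640616266898861107/472187037256) = -512 + 640616266898861107/472187037256 = 640374507135786035/472187037256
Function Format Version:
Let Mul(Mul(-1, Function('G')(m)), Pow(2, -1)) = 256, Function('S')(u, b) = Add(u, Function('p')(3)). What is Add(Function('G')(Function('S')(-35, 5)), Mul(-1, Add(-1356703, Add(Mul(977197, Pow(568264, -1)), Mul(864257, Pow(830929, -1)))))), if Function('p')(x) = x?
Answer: Rational(640374507135786035, 472187037256) ≈ 1.3562e+6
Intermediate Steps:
Function('S')(u, b) = Add(3, u) (Function('S')(u, b) = Add(u, 3) = Add(3, u))
Function('G')(m) = -512 (Function('G')(m) = Mul(-2, 256) = -512)
Add(Function('G')(Function('S')(-35, 5)), Mul(-1, Add(-1356703, Add(Mul(977197, Pow(568264, -1)), Mul(864257, Pow(830929, -1)))))) = Add(-512, Mul(-1, Add(-1356703, Add(Mul(977197, Pow(568264, -1)), Mul(864257, Pow(830929, -1)))))) = Add(-512, Mul(-1, Add(-1356703, Add(Mul(977197, Rational(1, 568264)), Mul(864257, Rational(1, 830929)))))) = Add(-512, Mul(-1, Add(-1356703, Add(Rational(977197, 568264), Rational(864257, 830929))))) = Add(-512, Mul(-1, Add(-1356703, Rational(1303107465861, 472187037256)))) = Add(-512, Mul(-1, Rational(-640616266898861107, 472187037256))) = Add(-512, Rational(640616266898861107, 472187037256)) = Rational(640374507135786035, 472187037256)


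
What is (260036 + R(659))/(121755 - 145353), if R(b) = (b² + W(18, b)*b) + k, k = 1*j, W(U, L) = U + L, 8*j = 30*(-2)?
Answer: -2280905/47196 ≈ -48.328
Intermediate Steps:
j = -15/2 (j = (30*(-2))/8 = (⅛)*(-60) = -15/2 ≈ -7.5000)
W(U, L) = L + U
k = -15/2 (k = 1*(-15/2) = -15/2 ≈ -7.5000)
R(b) = -15/2 + b² + b*(18 + b) (R(b) = (b² + (b + 18)*b) - 15/2 = (b² + (18 + b)*b) - 15/2 = (b² + b*(18 + b)) - 15/2 = -15/2 + b² + b*(18 + b))
(260036 + R(659))/(121755 - 145353) = (260036 + (-15/2 + 2*659² + 18*659))/(121755 - 145353) = (260036 + (-15/2 + 2*434281 + 11862))/(-23598) = (260036 + (-15/2 + 868562 + 11862))*(-1/23598) = (260036 + 1760833/2)*(-1/23598) = (2280905/2)*(-1/23598) = -2280905/47196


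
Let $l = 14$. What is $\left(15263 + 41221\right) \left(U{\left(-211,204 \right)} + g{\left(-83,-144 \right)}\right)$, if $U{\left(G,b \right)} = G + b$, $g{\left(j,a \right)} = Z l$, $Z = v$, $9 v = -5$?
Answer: $-834708$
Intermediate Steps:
$v = - \frac{5}{9}$ ($v = \frac{1}{9} \left(-5\right) = - \frac{5}{9} \approx -0.55556$)
$Z = - \frac{5}{9} \approx -0.55556$
$g{\left(j,a \right)} = - \frac{70}{9}$ ($g{\left(j,a \right)} = \left(- \frac{5}{9}\right) 14 = - \frac{70}{9}$)
$\left(15263 + 41221\right) \left(U{\left(-211,204 \right)} + g{\left(-83,-144 \right)}\right) = \left(15263 + 41221\right) \left(\left(-211 + 204\right) - \frac{70}{9}\right) = 56484 \left(-7 - \frac{70}{9}\right) = 56484 \left(- \frac{133}{9}\right) = -834708$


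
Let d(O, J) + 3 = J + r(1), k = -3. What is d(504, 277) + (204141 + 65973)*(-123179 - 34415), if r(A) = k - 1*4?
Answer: -42568345449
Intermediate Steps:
r(A) = -7 (r(A) = -3 - 1*4 = -3 - 4 = -7)
d(O, J) = -10 + J (d(O, J) = -3 + (J - 7) = -3 + (-7 + J) = -10 + J)
d(504, 277) + (204141 + 65973)*(-123179 - 34415) = (-10 + 277) + (204141 + 65973)*(-123179 - 34415) = 267 + 270114*(-157594) = 267 - 42568345716 = -42568345449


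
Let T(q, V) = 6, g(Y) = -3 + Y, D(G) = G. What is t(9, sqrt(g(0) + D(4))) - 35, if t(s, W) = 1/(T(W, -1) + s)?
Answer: -524/15 ≈ -34.933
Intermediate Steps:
t(s, W) = 1/(6 + s)
t(9, sqrt(g(0) + D(4))) - 35 = 1/(6 + 9) - 35 = 1/15 - 35 = -524/15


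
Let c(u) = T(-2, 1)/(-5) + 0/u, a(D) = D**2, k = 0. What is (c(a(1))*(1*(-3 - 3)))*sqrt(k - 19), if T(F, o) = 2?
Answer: 12*I*sqrt(19)/5 ≈ 10.461*I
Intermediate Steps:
c(u) = -2/5 (c(u) = 2/(-5) + 0/u = 2*(-1/5) + 0 = -2/5 + 0 = -2/5)
(c(a(1))*(1*(-3 - 3)))*sqrt(k - 19) = (-2*(-3 - 3)/5)*sqrt(0 - 19) = (-2*(-6)/5)*sqrt(-19) = (-2/5*(-6))*(I*sqrt(19)) = 12*(I*sqrt(19))/5 = 12*I*sqrt(19)/5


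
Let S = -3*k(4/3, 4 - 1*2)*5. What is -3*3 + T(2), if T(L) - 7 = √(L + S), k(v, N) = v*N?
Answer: -2 + I*√38 ≈ -2.0 + 6.1644*I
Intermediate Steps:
k(v, N) = N*v
S = -40 (S = -3*(4 - 1*2)*4/3*5 = -3*(4 - 2)*4*(⅓)*5 = -6*4/3*5 = -3*8/3*5 = -8*5 = -40)
T(L) = 7 + √(-40 + L) (T(L) = 7 + √(L - 40) = 7 + √(-40 + L))
-3*3 + T(2) = -3*3 + (7 + √(-40 + 2)) = -9 + (7 + √(-38)) = -9 + (7 + I*√38) = -2 + I*√38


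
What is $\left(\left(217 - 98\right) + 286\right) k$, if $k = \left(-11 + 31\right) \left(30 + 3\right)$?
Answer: $267300$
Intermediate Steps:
$k = 660$ ($k = 20 \cdot 33 = 660$)
$\left(\left(217 - 98\right) + 286\right) k = \left(\left(217 - 98\right) + 286\right) 660 = \left(119 + 286\right) 660 = 405 \cdot 660 = 267300$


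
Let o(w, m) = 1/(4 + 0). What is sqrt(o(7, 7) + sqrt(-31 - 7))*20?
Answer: 10*sqrt(1 + 4*I*sqrt(38)) ≈ 35.831 + 34.408*I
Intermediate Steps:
o(w, m) = 1/4
sqrt(o(7, 7) + sqrt(-31 - 7))*20 = sqrt(1/4 + sqrt(-31 - 7))*20 = sqrt(1/4 + sqrt(-38))*20 = sqrt(1/4 + I*sqrt(38))*20 = 20*sqrt(1/4 + I*sqrt(38))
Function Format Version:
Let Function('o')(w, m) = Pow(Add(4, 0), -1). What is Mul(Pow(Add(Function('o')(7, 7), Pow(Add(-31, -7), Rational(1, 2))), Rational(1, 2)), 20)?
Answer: Mul(10, Pow(Add(1, Mul(4, I, Pow(38, Rational(1, 2)))), Rational(1, 2))) ≈ Add(35.831, Mul(34.408, I))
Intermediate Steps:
Function('o')(w, m) = Rational(1, 4) (Function('o')(w, m) = Pow(4, -1) = Rational(1, 4))
Mul(Pow(Add(Function('o')(7, 7), Pow(Add(-31, -7), Rational(1, 2))), Rational(1, 2)), 20) = Mul(Pow(Add(Rational(1, 4), Pow(Add(-31, -7), Rational(1, 2))), Rational(1, 2)), 20) = Mul(Pow(Add(Rational(1, 4), Pow(-38, Rational(1, 2))), Rational(1, 2)), 20) = Mul(Pow(Add(Rational(1, 4), Mul(I, Pow(38, Rational(1, 2)))), Rational(1, 2)), 20) = Mul(20, Pow(Add(Rational(1, 4), Mul(I, Pow(38, Rational(1, 2)))), Rational(1, 2)))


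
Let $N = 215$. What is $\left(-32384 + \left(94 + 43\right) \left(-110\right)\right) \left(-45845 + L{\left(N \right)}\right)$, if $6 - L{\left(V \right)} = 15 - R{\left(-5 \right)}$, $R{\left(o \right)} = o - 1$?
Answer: $2176240440$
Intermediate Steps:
$R{\left(o \right)} = -1 + o$
$L{\left(V \right)} = -15$ ($L{\left(V \right)} = 6 - \left(15 - \left(-1 - 5\right)\right) = 6 - \left(15 - -6\right) = 6 - \left(15 + 6\right) = 6 - 21 = -15$)
$\left(-32384 + \left(94 + 43\right) \left(-110\right)\right) \left(-45845 + L{\left(N \right)}\right) = \left(-32384 + \left(94 + 43\right) \left(-110\right)\right) \left(-45845 - 15\right) = \left(-32384 + 137 \left(-110\right)\right) \left(-45860\right) = \left(-32384 - 15070\right) \left(-45860\right) = \left(-47454\right) \left(-45860\right) = 2176240440$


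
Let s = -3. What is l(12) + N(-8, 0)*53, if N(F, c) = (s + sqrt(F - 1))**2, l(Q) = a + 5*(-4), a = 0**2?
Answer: -20 - 954*I ≈ -20.0 - 954.0*I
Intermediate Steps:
a = 0
l(Q) = -20 (l(Q) = 0 + 5*(-4) = 0 - 20 = -20)
N(F, c) = (-3 + sqrt(-1 + F))**2 (N(F, c) = (-3 + sqrt(F - 1))**2 = (-3 + sqrt(-1 + F))**2)
l(12) + N(-8, 0)*53 = -20 + (-3 + sqrt(-1 - 8))**2*53 = -20 + (-3 + sqrt(-9))**2*53 = -20 + (-3 + 3*I)**2*53 = -20 + 53*(-3 + 3*I)**2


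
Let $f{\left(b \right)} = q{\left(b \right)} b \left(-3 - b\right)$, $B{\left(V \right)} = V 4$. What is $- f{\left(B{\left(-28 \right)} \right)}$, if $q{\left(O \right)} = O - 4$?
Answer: $-1416128$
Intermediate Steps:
$q{\left(O \right)} = -4 + O$
$B{\left(V \right)} = 4 V$
$f{\left(b \right)} = b \left(-4 + b\right) \left(-3 - b\right)$ ($f{\left(b \right)} = \left(-4 + b\right) b \left(-3 - b\right) = b \left(-4 + b\right) \left(-3 - b\right)$)
$- f{\left(B{\left(-28 \right)} \right)} = - 4 \left(-28\right) \left(12 + 4 \left(-28\right) - \left(4 \left(-28\right)\right)^{2}\right) = - \left(-112\right) \left(12 - 112 - \left(-112\right)^{2}\right) = - \left(-112\right) \left(12 - 112 - 12544\right) = - \left(-112\right) \left(-12644\right) = \left(-1\right) 1416128 = -1416128$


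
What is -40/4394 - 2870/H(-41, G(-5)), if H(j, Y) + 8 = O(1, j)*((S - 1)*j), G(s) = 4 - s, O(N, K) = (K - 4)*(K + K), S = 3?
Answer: 9755/25568686 ≈ 0.00038152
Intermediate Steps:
O(N, K) = 2*K*(-4 + K) (O(N, K) = (-4 + K)*(2*K) = 2*K*(-4 + K))
H(j, Y) = -8 + 4*j²*(-4 + j) (H(j, Y) = -8 + (2*j*(-4 + j))*((3 - 1)*j) = -8 + (2*j*(-4 + j))*(2*j) = -8 + 4*j²*(-4 + j))
-40/4394 - 2870/H(-41, G(-5)) = -40/4394 - 2870/(-8 + 4*(-41)²*(-4 - 41)) = -40*1/4394 - 2870/(-8 + 4*1681*(-45)) = -20/2197 - 2870/(-8 - 302580) = -20/2197 - 2870/(-302588) = -20/2197 - 2870*(-1/302588) = -20/2197 + 1435/151294 = 9755/25568686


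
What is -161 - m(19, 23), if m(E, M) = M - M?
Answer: -161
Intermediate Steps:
m(E, M) = 0
-161 - m(19, 23) = -161 - 1*0 = -161 + 0 = -161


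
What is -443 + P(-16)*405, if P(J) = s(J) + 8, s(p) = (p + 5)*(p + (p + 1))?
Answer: 140902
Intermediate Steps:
s(p) = (1 + 2*p)*(5 + p) (s(p) = (5 + p)*(p + (1 + p)) = (5 + p)*(1 + 2*p) = (1 + 2*p)*(5 + p))
P(J) = 13 + 2*J² + 11*J (P(J) = (5 + 2*J² + 11*J) + 8 = 13 + 2*J² + 11*J)
-443 + P(-16)*405 = -443 + (13 + 2*(-16)² + 11*(-16))*405 = -443 + (13 + 2*256 - 176)*405 = -443 + (13 + 512 - 176)*405 = -443 + 349*405 = -443 + 141345 = 140902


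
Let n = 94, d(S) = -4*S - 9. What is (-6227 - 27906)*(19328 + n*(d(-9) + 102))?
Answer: -1073619382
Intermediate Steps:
d(S) = -9 - 4*S
(-6227 - 27906)*(19328 + n*(d(-9) + 102)) = (-6227 - 27906)*(19328 + 94*((-9 - 4*(-9)) + 102)) = -34133*(19328 + 94*((-9 + 36) + 102)) = -34133*(19328 + 94*(27 + 102)) = -34133*(19328 + 94*129) = -34133*(19328 + 12126) = -34133*31454 = -1073619382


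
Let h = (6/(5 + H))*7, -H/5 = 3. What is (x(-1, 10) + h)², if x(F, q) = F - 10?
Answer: 5776/25 ≈ 231.04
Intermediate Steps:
H = -15 (H = -5*3 = -15)
x(F, q) = -10 + F
h = -21/5 (h = (6/(5 - 15))*7 = (6/(-10))*7 = (6*(-⅒))*7 = -⅗*7 = -21/5 ≈ -4.2000)
(x(-1, 10) + h)² = ((-10 - 1) - 21/5)² = (-11 - 21/5)² = (-76/5)² = 5776/25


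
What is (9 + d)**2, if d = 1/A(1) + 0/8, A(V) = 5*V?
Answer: 2116/25 ≈ 84.640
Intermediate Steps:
d = 1/5 (d = 1/(5*1) + 0/8 = 1/5 + 0*(1/8) = 1*(1/5) + 0 = 1/5 + 0 = 1/5 ≈ 0.20000)
(9 + d)**2 = (9 + 1/5)**2 = (46/5)**2 = 2116/25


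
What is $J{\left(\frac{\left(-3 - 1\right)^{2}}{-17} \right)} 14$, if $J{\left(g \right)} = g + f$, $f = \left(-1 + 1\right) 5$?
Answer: $- \frac{224}{17} \approx -13.176$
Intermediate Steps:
$f = 0$ ($f = 0 \cdot 5 = 0$)
$J{\left(g \right)} = g$ ($J{\left(g \right)} = g + 0 = g$)
$J{\left(\frac{\left(-3 - 1\right)^{2}}{-17} \right)} 14 = \frac{\left(-3 - 1\right)^{2}}{-17} \cdot 14 = \left(-4\right)^{2} \left(- \frac{1}{17}\right) 14 = 16 \left(- \frac{1}{17}\right) 14 = \left(- \frac{16}{17}\right) 14 = - \frac{224}{17}$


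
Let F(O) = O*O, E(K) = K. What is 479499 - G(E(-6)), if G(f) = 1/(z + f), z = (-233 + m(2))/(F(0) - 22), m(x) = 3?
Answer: 23495440/49 ≈ 4.7950e+5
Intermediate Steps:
F(O) = O²
z = 115/11 (z = (-233 + 3)/(0² - 22) = -230/(0 - 22) = -230/(-22) = -230*(-1/22) = 115/11 ≈ 10.455)
G(f) = 1/(115/11 + f)
479499 - G(E(-6)) = 479499 - 11/(115 + 11*(-6)) = 479499 - 11/(115 - 66) = 479499 - 11/49 = 23495440/49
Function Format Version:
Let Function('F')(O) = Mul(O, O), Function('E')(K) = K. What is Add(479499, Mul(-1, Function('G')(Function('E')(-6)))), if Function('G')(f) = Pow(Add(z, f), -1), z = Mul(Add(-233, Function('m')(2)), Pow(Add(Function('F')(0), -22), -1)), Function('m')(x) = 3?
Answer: Rational(23495440, 49) ≈ 4.7950e+5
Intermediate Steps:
Function('F')(O) = Pow(O, 2)
z = Rational(115, 11) (z = Mul(Add(-233, 3), Pow(Add(Pow(0, 2), -22), -1)) = Mul(-230, Pow(Add(0, -22), -1)) = Mul(-230, Pow(-22, -1)) = Mul(-230, Rational(-1, 22)) = Rational(115, 11) ≈ 10.455)
Function('G')(f) = Pow(Add(Rational(115, 11), f), -1)
Add(479499, Mul(-1, Function('G')(Function('E')(-6)))) = Add(479499, Mul(-1, Mul(11, Pow(Add(115, Mul(11, -6)), -1)))) = Add(479499, Mul(-1, Mul(11, Pow(Add(115, -66), -1)))) = Add(479499, Mul(-1, Mul(11, Pow(49, -1)))) = Add(479499, Mul(-1, Mul(11, Rational(1, 49)))) = Add(479499, Mul(-1, Rational(11, 49))) = Add(479499, Rational(-11, 49)) = Rational(23495440, 49)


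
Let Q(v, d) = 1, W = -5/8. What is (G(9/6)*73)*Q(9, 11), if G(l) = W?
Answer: -365/8 ≈ -45.625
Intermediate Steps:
W = -5/8 (W = -5*⅛ = -5/8 ≈ -0.62500)
G(l) = -5/8
(G(9/6)*73)*Q(9, 11) = -5/8*73*1 = -365/8*1 = -365/8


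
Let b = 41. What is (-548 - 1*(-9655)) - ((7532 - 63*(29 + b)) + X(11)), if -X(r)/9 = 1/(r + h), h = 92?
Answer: 616464/103 ≈ 5985.1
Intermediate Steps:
X(r) = -9/(92 + r) (X(r) = -9/(r + 92) = -9/(92 + r))
(-548 - 1*(-9655)) - ((7532 - 63*(29 + b)) + X(11)) = (-548 - 1*(-9655)) - ((7532 - 63*(29 + 41)) - 9/(92 + 11)) = (-548 + 9655) - ((7532 - 63*70) - 9/103) = 9107 - ((7532 - 4410) - 9*1/103) = 9107 - (3122 - 9/103) = 9107 - 1*321557/103 = 9107 - 321557/103 = 616464/103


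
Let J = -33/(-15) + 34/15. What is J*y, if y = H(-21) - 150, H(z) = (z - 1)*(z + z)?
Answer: 17286/5 ≈ 3457.2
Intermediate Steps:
H(z) = 2*z*(-1 + z) (H(z) = (-1 + z)*(2*z) = 2*z*(-1 + z))
J = 67/15 (J = -33*(-1/15) + 34*(1/15) = 11/5 + 34/15 = 67/15 ≈ 4.4667)
y = 774 (y = 2*(-21)*(-1 - 21) - 150 = 2*(-21)*(-22) - 150 = 924 - 150 = 774)
J*y = (67/15)*774 = 17286/5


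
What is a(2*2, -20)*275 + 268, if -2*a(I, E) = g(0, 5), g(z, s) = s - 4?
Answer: 261/2 ≈ 130.50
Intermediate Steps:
g(z, s) = -4 + s
a(I, E) = -½ (a(I, E) = -(-4 + 5)/2 = -½*1 = -½)
a(2*2, -20)*275 + 268 = -½*275 + 268 = -275/2 + 268 = 261/2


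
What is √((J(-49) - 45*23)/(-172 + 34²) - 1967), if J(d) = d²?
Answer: I*√118950963/246 ≈ 44.335*I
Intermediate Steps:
√((J(-49) - 45*23)/(-172 + 34²) - 1967) = √(((-49)² - 45*23)/(-172 + 34²) - 1967) = √((2401 - 1035)/(-172 + 1156) - 1967) = √(1366/984 - 1967) = √(1366*(1/984) - 1967) = √(683/492 - 1967) = √(-967081/492) = I*√118950963/246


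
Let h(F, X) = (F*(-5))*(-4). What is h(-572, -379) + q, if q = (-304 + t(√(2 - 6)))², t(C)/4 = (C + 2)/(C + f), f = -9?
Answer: 587941072/7225 + 4557696*I/7225 ≈ 81376.0 + 630.82*I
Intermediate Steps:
t(C) = 4*(2 + C)/(-9 + C) (t(C) = 4*((C + 2)/(C - 9)) = 4*((2 + C)/(-9 + C)) = 4*(2 + C)/(-9 + C))
h(F, X) = 20*F (h(F, X) = -5*F*(-4) = 20*F)
q = (-304 + 4*(-9 - 2*I)*(2 + 2*I)/85)² (q = (-304 + 4*(2 + √(2 - 6))/(-9 + √(2 - 6)))² = (-304 + 4*(2 + √(-4))/(-9 + √(-4)))² = (-304 + 4*(2 + 2*I)/(-9 + 2*I))² = (-304 + 4*((-9 - 2*I)/85)*(2 + 2*I))² = (-304 + 4*(-9 - 2*I)*(2 + 2*I)/85)² ≈ 92816.0 + 630.8*I)
h(-572, -379) + q = 20*(-572) + (670595072/7225 + 4557696*I/7225) = -11440 + (670595072/7225 + 4557696*I/7225) = 587941072/7225 + 4557696*I/7225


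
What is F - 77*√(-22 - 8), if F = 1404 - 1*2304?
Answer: -900 - 77*I*√30 ≈ -900.0 - 421.75*I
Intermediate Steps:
F = -900 (F = 1404 - 2304 = -900)
F - 77*√(-22 - 8) = -900 - 77*√(-22 - 8) = -900 - 77*√(-30) = -900 - 77*I*√30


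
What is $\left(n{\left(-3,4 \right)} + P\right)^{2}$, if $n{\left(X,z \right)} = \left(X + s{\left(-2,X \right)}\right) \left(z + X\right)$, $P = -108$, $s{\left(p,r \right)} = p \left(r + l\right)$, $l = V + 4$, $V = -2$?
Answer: $11881$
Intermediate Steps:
$l = 2$ ($l = -2 + 4 = 2$)
$s{\left(p,r \right)} = p \left(2 + r\right)$ ($s{\left(p,r \right)} = p \left(r + 2\right) = p \left(2 + r\right)$)
$n{\left(X,z \right)} = \left(-4 - X\right) \left(X + z\right)$ ($n{\left(X,z \right)} = \left(X - 2 \left(2 + X\right)\right) \left(z + X\right) = \left(X - \left(4 + 2 X\right)\right) \left(X + z\right) = \left(-4 - X\right) \left(X + z\right)$)
$\left(n{\left(-3,4 \right)} + P\right)^{2} = \left(\left(- \left(-3\right)^{2} - -12 - 16 - \left(-3\right) 4\right) - 108\right)^{2} = \left(\left(\left(-1\right) 9 + 12 - 16 + 12\right) - 108\right)^{2} = \left(\left(-9 + 12 - 16 + 12\right) - 108\right)^{2} = \left(-1 - 108\right)^{2} = \left(-109\right)^{2} = 11881$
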